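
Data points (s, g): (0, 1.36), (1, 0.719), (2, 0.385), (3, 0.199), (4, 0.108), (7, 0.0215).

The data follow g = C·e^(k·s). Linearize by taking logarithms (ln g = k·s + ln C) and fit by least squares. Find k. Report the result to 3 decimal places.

k = -0.595

Let Y = ln g. Fitting Y = k·s + ln C by least squares:
Over the data: Σs = 17.0000, Σ(s)² = 79.0000, Σln g = -8.6567, Σs·ln g = -42.8627.
Normal system: [[79.0000, 17.0000]; [17.0000, 6]]·[k, ln C]ᵀ = [-42.8627, -8.6567]ᵀ.
Slope k = (n·Σs·ln g − Σs·Σln g)/(n·Σ(s)² − (Σs)²) = (6·-42.8627 − 17.0000·-8.6567)/185.0000 = -0.59466; ln C = (Σln g − k·Σs)/n = 0.24209.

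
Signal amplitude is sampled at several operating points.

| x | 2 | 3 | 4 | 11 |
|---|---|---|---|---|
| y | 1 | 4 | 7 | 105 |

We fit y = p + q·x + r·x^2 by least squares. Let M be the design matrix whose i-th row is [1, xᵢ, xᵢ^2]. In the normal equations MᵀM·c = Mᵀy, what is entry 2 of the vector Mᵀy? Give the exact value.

1197

Entry 2 ↔ basis x, so (Mᵀy)_{2} = Σᵢ (x)·yᵢ = (2)·(1) + (3)·(4) + (4)·(7) + (11)·(105) = 1197.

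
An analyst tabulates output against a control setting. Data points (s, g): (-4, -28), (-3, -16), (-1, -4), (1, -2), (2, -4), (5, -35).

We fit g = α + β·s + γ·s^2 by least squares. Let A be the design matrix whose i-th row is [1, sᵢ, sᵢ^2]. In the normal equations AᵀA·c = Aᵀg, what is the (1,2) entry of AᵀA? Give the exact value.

Row 1 ↔ basis 1, column 2 ↔ basis s, so (AᵀA)_{1,2} = Σᵢ s = (1)·(-4) + (1)·(-3) + (1)·(-1) + (1)·(1) + (1)·(2) + (1)·(5) = 0.

0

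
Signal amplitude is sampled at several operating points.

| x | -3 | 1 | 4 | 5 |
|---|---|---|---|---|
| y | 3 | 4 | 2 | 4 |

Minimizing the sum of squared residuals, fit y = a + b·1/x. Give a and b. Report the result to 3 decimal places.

a = 3.042, b = 0.744

Entries of AᵀA: Σ1 = 4, Σ1/x = 67/60, Σ1/x·1/x = 4369/3600.
And Σy = 13, Σ1/x·y = 43/10.
So AᵀA·[a, b]ᵀ = Aᵀy: [[4, 67/60]; [67/60, 4369/3600]]·[a, b]ᵀ = [13, 43/10]ᵀ.
Δ = 4·(4369/3600) − (67/60)² = 1443/400.
a = (13·(4369/3600) − (67/60)·(43/10))/(1443/400) = 39511/12987; b = (4·(43/10) − (67/60)·13)/(1443/400) = 3220/4329.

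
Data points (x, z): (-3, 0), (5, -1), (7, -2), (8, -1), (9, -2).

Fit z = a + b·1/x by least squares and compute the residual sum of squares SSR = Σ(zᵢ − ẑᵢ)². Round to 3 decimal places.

SSR = 1.255

The normal system MᵀM·[a, b]ᵀ = Mᵀz is [[5, 619/2520]; [619/2520, 1266841/6350400]]·[a, b]ᵀ = [-6, -2099/2520]ᵀ.
Eliminating b: (1266841/6350400)·(row 1) − (619/2520)·(row 2) gives (1487761/1587600)·a = (1266841/6350400)·(-6) − (619/2520)·(-2099/2520) = -1260353/1270080, so a = -6301765/5951044.
Then b = ((-2099/2520) − (619/2520)·(-6301765/5951044))/(1266841/6350400) = -4272030/1487761.
Residuals: 605725/5951044, 3768345/5951044, -3159163/5951044, 621684/1487761, -336513/541004; SSR = 7466531/5951044.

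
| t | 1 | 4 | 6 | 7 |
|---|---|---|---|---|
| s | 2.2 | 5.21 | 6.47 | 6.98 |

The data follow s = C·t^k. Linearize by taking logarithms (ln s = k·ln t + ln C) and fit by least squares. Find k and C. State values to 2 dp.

k = 0.60, C = 2.22

Taking logs, ln s = k·ln t + ln C, so regress ln s on ln t.
Σln t = 5.1240, Σ(ln t)² = 8.9188, Σln s = 6.2493, Σln t·ln s = 9.4147.
Equations: 8.9188·k + 5.1240·ln C = 9.4147;  5.1240·k + 4·ln C = 6.2493.
Δ = 8.9188·4 − (5.1240)² = 9.4201; k = (9.4147·4 − 5.1240·6.2493)/9.4201 = 0.59849, ln C = (8.9188·6.2493 − 5.1240·9.4147)/9.4201 = 0.79565, so C = exp(0.79565) = 2.21588.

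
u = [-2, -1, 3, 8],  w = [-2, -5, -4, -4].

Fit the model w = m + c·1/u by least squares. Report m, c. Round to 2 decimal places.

m = -3.69, c = 0.24

Normal-equation sums: Σ1 = 4, Σ1/u = -25/24, Σ1/u·1/u = 793/576.
And Σw = -15, Σ1/u·w = 25/6.
Normal equations: [[4, -25/24]; [-25/24, 793/576]]·[m, c]ᵀ = [-15, 25/6]ᵀ.
Δ = 4·(793/576) − (-25/24)² = 283/64.
m = ((-15)·(793/576) − (-25/24)·(25/6))/(283/64) = -9395/2547; c = (4·(25/6) − (-25/24)·(-15))/(283/64) = 200/849.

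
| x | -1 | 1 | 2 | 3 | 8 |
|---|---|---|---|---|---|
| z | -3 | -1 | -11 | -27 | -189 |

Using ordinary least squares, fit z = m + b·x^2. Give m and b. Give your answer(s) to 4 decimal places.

m = 0.6467, b = -2.9650

Normal-equation sums: Σ1 = 5, Σx^2 = 79, Σx^2·x^2 = 4195.
And Σz = -231, Σx^2·z = -12387.
Normal equations: [[5, 79]; [79, 4195]]·[m, b]ᵀ = [-231, -12387]ᵀ.
Eliminating b: 4195·(row 1) − 79·(row 2) gives 14734·m = 4195·(-231) − 79·(-12387) = 9528, so m = 4764/7367.
Then b = ((-12387) − 79·(4764/7367))/4195 = -21843/7367.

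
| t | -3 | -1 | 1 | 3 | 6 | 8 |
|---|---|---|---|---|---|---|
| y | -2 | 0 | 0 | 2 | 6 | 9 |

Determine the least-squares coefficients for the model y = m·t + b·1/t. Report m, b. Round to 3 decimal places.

The normal equations are: 120·m + 6·b = 120;  6·m + (145/64)·b = 83/24.
(Σt·t = 120, Σt·1/t = 6, Σ1/t·1/t = 145/64, Σt·y = 120, Σ1/t·y = 83/24.)
det = 120·(145/64) − 6² = 1887/8.
m = (120·(145/64) − 6·(83/24))/(1887/8) = 2009/1887; b = (120·(83/24) − 6·120)/(1887/8) = -2440/1887.

m = 1.065, b = -1.293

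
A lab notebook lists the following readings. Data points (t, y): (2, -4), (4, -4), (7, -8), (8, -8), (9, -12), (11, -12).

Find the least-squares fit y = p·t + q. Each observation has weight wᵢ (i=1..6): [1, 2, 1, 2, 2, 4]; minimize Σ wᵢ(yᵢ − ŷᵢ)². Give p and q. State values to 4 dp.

p = -1.0569, q = -0.6329

Setting ∂/∂p … = 0 gives: 859·p + 95·q = -968;  95·p + 12·q = -108.
(Σwᵢ·t·t = 859, Σwᵢ·t = 95, Σwᵢ·1 = 12, Σwᵢ·t·y = -968, Σwᵢ·y = -108.)
Δ = 859·12 − 95² = 1283.
p = ((-968)·12 − 95·(-108))/1283 = -1356/1283; q = (859·(-108) − 95·(-968))/1283 = -812/1283.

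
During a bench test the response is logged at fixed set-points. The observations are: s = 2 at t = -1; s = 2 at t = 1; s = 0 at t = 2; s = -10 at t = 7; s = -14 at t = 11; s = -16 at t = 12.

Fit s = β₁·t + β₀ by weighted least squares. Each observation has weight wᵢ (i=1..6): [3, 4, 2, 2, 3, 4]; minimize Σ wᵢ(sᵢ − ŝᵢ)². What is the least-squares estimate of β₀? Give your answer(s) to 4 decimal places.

Entries of MᵀWM: Σwᵢ·t·t = 1052, Σwᵢ·t = 100, Σwᵢ·1 = 18.
For MᵀWs: Σwᵢ·t·s = -1368, Σwᵢ·s = -112.
MᵀWM·[β₁, β₀]ᵀ = MᵀWs becomes [[1052, 100]; [100, 18]]·[β₁, β₀]ᵀ = [-1368, -112]ᵀ.
det = 1052·18 − 100² = 8936.
β₁ = ((-1368)·18 − 100·(-112))/8936 = -1678/1117; β₀ = (1052·(-112) − 100·(-1368))/8936 = 2372/1117.

β₀ = 2.1235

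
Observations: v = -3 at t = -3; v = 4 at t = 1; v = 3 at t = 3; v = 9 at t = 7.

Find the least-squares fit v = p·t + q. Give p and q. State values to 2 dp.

p = 1.13, q = 0.98

Compute the Gram sums: Σt·t = 68, Σt = 8, Σ1 = 4.
Moment sums: Σt·v = 85, Σv = 13.
So AᵀA·[p, q]ᵀ = Aᵀv: [[68, 8]; [8, 4]]·[p, q]ᵀ = [85, 13]ᵀ.
det = 68·4 − 8² = 208.
p = (85·4 − 8·13)/208 = 59/52; q = (68·13 − 8·85)/208 = 51/52.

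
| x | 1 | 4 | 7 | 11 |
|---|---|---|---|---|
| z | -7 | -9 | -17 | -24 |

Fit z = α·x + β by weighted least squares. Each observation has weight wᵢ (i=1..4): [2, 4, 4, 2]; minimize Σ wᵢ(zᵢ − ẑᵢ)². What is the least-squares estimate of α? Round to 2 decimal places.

α = -1.87

The normal equations are: 504·α + 68·β = -1162;  68·α + 12·β = -166.
(Σwᵢ·x·x = 504, Σwᵢ·x = 68, Σwᵢ·1 = 12, Σwᵢ·x·z = -1162, Σwᵢ·z = -166.)
Determinant 504·12 − 68² = 1424.
α = ((-1162)·12 − 68·(-166))/1424 = -166/89; β = (504·(-166) − 68·(-1162))/1424 = -581/178.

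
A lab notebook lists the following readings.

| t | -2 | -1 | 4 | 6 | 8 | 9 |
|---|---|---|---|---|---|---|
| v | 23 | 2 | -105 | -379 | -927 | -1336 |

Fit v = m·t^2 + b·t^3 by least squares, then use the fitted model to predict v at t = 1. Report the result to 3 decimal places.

v̂ = -0.554

The normal system AᵀA·[m, b]ᵀ = Aᵀv is [[12226, 100584]; [100584, 844402]]·[m, b]ᵀ = [-182774, -1537338]ᵀ.
Eliminating b: 844402·(row 1) − 100584·(row 2) gives 206517796·m = 844402·(-182774) − 100584·(-1537338) = 296874244, so m = 74218561/51629449.
Then b = ((-1537338) − 100584·(74218561/51629449))/844402 = -102838593/51629449.
At t = 1: v̂ = (74218561/51629449)·(1) + (-102838593/51629449)·(1) = -28620032/51629449.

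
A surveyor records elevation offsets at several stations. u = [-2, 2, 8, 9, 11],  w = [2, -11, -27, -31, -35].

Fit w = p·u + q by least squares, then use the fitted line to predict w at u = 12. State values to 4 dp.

Normal-equation sums: Σu·u = 274, Σu = 28, Σ1 = 5.
Moment sums: Σu·w = -906, Σw = -102.
So XᵀX·[p, q]ᵀ = Xᵀw: [[274, 28]; [28, 5]]·[p, q]ᵀ = [-906, -102]ᵀ.
det = 274·5 − 28² = 586.
p = ((-906)·5 − 28·(-102))/586 = -837/293; q = (274·(-102) − 28·(-906))/586 = -1290/293.
At u = 12: ŵ = (-837/293)·(12) + (-1290/293)·(1) = -11334/293.

ŵ = -38.6826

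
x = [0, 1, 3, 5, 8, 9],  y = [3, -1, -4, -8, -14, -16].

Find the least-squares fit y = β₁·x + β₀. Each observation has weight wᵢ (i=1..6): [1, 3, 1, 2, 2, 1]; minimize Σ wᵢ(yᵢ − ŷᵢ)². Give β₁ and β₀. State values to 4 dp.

β₁ = -1.9495, β₀ = 1.5928

Sums needed: Σwᵢ·x·x = 271, Σwᵢ·x = 41, Σwᵢ·1 = 10.
And Σwᵢ·x·y = -463, Σwᵢ·y = -64.
So MᵀWM·[β₁, β₀]ᵀ = MᵀWy: [[271, 41]; [41, 10]]·[β₁, β₀]ᵀ = [-463, -64]ᵀ.
Δ = 271·10 − 41² = 1029.
β₁ = ((-463)·10 − 41·(-64))/1029 = -2006/1029; β₀ = (271·(-64) − 41·(-463))/1029 = 1639/1029.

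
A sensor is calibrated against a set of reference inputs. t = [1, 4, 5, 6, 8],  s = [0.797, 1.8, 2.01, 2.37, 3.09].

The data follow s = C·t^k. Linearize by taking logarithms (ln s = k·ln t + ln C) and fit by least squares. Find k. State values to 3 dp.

k = 0.628

Let Y = ln s. Fitting Y = k·ln t + ln C by least squares:
Σln t = 6.8669, Σ(ln t)² = 12.0466, Σln s = 3.0501, Σln t·ln s = 5.8305.
Normal system: [[12.0466, 6.8669]; [6.8669, 5]]·[k, ln C]ᵀ = [5.8305, 3.0501]ᵀ.
Slope k = (n·Σln t·ln s − Σln t·Σln s)/(n·Σ(ln t)² − (Σln t)²) = (5·5.8305 − 6.8669·3.0501)/13.0781 = 0.62760; ln C = (Σln s − k·Σln t)/n = -0.25192.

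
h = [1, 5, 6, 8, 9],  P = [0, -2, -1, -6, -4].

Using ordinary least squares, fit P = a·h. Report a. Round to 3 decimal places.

a = -0.483

From the data, Σh·h = 207.
Right-hand side: Σh·P = -100.
Normal equations: [[207]]·[a]ᵀ = [-100]ᵀ.
a = (-100)/207 = -0.483092.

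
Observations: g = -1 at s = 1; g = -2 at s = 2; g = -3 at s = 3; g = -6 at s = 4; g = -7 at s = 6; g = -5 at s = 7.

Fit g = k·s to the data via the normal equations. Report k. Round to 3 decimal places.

Entries of MᵀM: Σs·s = 115.
For Mᵀg: Σs·g = -115.
So MᵀM·[k]ᵀ = Mᵀg: [[115]]·[k]ᵀ = [-115]ᵀ.
Hence k = -115 / 115 ≈ -1.

k = -1.000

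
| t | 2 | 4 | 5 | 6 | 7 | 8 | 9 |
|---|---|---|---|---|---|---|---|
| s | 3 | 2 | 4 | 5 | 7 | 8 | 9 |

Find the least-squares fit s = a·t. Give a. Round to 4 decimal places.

a = 0.9382

Sums needed: Σt·t = 275.
Moment sums: Σt·s = 258.
AᵀA·[a]ᵀ = Aᵀs becomes [[275]]·[a]ᵀ = [258]ᵀ.
Hence a = 258 / 275 ≈ 0.938182.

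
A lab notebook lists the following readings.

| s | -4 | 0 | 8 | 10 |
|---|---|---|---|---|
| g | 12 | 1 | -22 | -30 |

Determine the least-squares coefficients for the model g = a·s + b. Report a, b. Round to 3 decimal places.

a = -2.958, b = 0.603

Sums needed: Σs·s = 180, Σs = 14, Σ1 = 4.
And Σs·g = -524, Σg = -39.
AᵀA·[a, b]ᵀ = Aᵀg becomes [[180, 14]; [14, 4]]·[a, b]ᵀ = [-524, -39]ᵀ.
Determinant 180·4 − 14² = 524.
a = ((-524)·4 − 14·(-39))/524 = -775/262; b = (180·(-39) − 14·(-524))/524 = 79/131.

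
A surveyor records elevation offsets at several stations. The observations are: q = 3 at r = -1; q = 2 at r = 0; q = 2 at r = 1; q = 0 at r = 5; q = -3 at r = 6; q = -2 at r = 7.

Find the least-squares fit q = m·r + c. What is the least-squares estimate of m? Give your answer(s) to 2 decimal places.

m = -0.67

AᵀA·[m, c]ᵀ = Aᵀq reads: 112·m + 18·c = -33;  18·m + 6·c = 2.
(Σr·r = 112, Σr = 18, Σ1 = 6, Σr·q = -33, Σq = 2.)
Eliminating c: 6·(row 1) − 18·(row 2) gives 348·m = 6·(-33) − 18·2 = -234, so m = -39/58.
Then c = (2 − 18·(-39/58))/6 = 409/174.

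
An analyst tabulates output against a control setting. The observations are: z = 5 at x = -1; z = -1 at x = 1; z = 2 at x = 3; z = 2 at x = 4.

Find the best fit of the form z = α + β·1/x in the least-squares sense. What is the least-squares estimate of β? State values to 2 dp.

Compute the Gram sums: Σ1 = 4, Σ1/x = 7/12, Σ1/x·1/x = 313/144.
And Σz = 8, Σ1/x·z = -29/6.
Normal equations: [[4, 7/12]; [7/12, 313/144]]·[α, β]ᵀ = [8, -29/6]ᵀ.
Eliminating β: (313/144)·(row 1) − (7/12)·(row 2) gives (401/48)·α = (313/144)·8 − (7/12)·(-29/6) = 485/24, so α = 970/401.
Then β = ((-29/6) − (7/12)·(970/401))/(313/144) = -1152/401.

β = -2.87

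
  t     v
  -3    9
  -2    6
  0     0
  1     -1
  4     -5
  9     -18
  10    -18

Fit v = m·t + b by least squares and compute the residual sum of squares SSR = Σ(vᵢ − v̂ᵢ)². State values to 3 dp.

From the data, Σt·t = 211, Σt = 19, Σ1 = 7.
Right-hand side: Σt·v = -402, Σv = -27.
Normal equations: [[211, 19]; [19, 7]]·[m, b]ᵀ = [-402, -27]ᵀ.
det = 211·7 − 19² = 1116.
m = ((-402)·7 − 19·(-27))/1116 = -767/372; b = (211·(-27) − 19·(-402))/1116 = 647/372.
Residuals: 100/93, 17/124, -647/372, -21/31, 187/124, -110/93, 109/124; SSR = 1129/124.

SSR = 9.105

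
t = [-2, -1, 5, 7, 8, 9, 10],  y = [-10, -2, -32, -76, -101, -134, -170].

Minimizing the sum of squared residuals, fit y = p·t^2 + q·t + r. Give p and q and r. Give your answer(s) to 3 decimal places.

p = -2.031, q = 2.994, r = 3.621

From the data, Σt^2·t^2 = 23700, Σt^2·t = 2700, Σt^2 = 324, Σt·t = 324, Σt = 36, Σ1 = 7.
For Mᵀy: Σt^2·y = -38884, Σt·y = -4384, Σy = -525.
So MᵀM·[p, q, r]ᵀ = Mᵀy: [[23700, 2700, 324]; [2700, 324, 36]; [324, 36, 7]]·[p, q, r]ᵀ = [-38884, -4384, -525]ᵀ.
Solving the 3×3 system (Gaussian elimination) gives p = -4607/2268, q = 61121/20412, r = 2053/567.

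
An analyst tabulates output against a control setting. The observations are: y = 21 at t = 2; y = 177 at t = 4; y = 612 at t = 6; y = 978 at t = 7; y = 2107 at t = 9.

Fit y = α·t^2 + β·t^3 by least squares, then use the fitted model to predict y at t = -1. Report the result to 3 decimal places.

ŷ = -4.043

With design matrix A, AᵀA = [[10530, 84688]; [84688, 699906]] and Aᵀy = [243537, 2015145]ᵀ.
Eliminating β: 699906·(row 1) − 84688·(row 2) gives 197952836·α = 699906·243537 − 84688·2015145 = -205592238, so α = -102796119/98976418.
Then β = (2015145 − 84688·(-102796119/98976418))/699906 = 297407697/98976418.
At t = -1: ŷ = (-102796119/98976418)·(1) + (297407697/98976418)·(-1) = -200101908/49488209.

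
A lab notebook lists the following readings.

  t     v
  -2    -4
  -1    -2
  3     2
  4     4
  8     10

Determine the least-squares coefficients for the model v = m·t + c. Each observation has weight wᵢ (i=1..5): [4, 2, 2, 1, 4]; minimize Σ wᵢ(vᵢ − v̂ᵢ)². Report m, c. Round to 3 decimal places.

Setting ∂/∂m … = 0 gives: 308·m + 32·c = 384;  32·m + 13·c = 28.
(Σwᵢ·t·t = 308, Σwᵢ·t = 32, Σwᵢ·1 = 13, Σwᵢ·t·v = 384, Σwᵢ·v = 28.)
Δ = 308·13 − 32² = 2980.
m = (384·13 − 32·28)/2980 = 1024/745; c = (308·28 − 32·384)/2980 = -916/745.

m = 1.374, c = -1.230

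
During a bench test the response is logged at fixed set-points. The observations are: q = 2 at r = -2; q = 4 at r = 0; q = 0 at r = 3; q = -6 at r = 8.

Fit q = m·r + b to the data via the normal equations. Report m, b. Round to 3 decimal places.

m = -0.916, b = 2.062

Entries of MᵀM: Σr·r = 77, Σr = 9, Σ1 = 4.
For Mᵀq: Σr·q = -52, Σq = 0.
Eliminating b: 4·(row 1) − 9·(row 2) gives 227·m = 4·(-52) − 9·0 = -208, so m = -208/227.
Then b = (0 − 9·(-208/227))/4 = 468/227.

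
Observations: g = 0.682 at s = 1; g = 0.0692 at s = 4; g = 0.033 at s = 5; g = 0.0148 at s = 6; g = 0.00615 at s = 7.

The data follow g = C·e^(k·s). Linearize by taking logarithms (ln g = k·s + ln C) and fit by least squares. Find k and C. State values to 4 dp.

k = -0.7784, C = 1.5322

Let Y = ln g. Fitting Y = k·s + ln C by least squares:
Over the data: Σs = 23.0000, Σ(s)² = 127.0000, Σln g = -15.7692, Σs·ln g = -89.0399.
Normal system: [[127.0000, 23.0000]; [23.0000, 5]]·[k, ln C]ᵀ = [-89.0399, -15.7692]ᵀ.
Solving (det = 106.0000): k = -0.77838, ln C = 0.42673, so C = exp(0.42673) = 1.53225.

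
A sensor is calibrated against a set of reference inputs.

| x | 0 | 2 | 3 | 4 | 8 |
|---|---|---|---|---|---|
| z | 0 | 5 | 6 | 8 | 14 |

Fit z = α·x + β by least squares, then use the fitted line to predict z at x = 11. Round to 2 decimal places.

AᵀA·[α, β]ᵀ = Aᵀz reads: 93·α + 17·β = 172;  17·α + 5·β = 33.
Eliminating β: 5·(row 1) − 17·(row 2) gives 176·α = 5·172 − 17·33 = 299, so α = 299/176.
Then β = (33 − 17·(299/176))/5 = 145/176.
At x = 11: ẑ = (299/176)·(11) + (145/176)·(1) = 1717/88.

ẑ = 19.51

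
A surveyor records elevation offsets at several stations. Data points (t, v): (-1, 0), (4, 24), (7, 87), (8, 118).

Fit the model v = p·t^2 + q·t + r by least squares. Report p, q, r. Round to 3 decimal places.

Normal-equation sums: Σt^2·t^2 = 6754, Σt^2·t = 918, Σt^2 = 130, Σt·t = 130, Σt = 18, Σ1 = 4.
For Xᵀv: Σt^2·v = 12199, Σt·v = 1649, Σv = 229.
Solving the 3×3 system (Gaussian elimination) gives p = 753/362, q = -274/181, r = -641/181.

p = 2.080, q = -1.514, r = -3.541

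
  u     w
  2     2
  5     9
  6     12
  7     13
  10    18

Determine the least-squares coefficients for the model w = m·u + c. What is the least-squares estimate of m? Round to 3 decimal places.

Entries of MᵀM: Σu·u = 214, Σu = 30, Σ1 = 5.
For Mᵀw: Σu·w = 392, Σw = 54.
Normal equations: [[214, 30]; [30, 5]]·[m, c]ᵀ = [392, 54]ᵀ.
det = 214·5 − 30² = 170.
m = (392·5 − 30·54)/170 = 2; c = (214·54 − 30·392)/170 = -6/5.

m = 2.000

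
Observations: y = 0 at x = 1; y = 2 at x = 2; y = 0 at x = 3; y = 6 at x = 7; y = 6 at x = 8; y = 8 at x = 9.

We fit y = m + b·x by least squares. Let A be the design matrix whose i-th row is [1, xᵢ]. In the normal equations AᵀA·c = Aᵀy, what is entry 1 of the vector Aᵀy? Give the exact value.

22

Entry 1 ↔ basis 1, so (Aᵀy)_{1} = Σᵢ yᵢ = (1)·(0) + (1)·(2) + (1)·(0) + (1)·(6) + (1)·(6) + (1)·(8) = 22.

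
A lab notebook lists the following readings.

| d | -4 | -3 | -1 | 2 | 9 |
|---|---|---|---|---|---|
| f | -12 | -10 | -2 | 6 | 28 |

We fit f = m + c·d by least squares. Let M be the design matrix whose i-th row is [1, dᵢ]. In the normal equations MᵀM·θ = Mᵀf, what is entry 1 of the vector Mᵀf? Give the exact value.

10

Entry 1 ↔ basis 1, so (Mᵀf)_{1} = Σᵢ fᵢ = (1)·(-12) + (1)·(-10) + (1)·(-2) + (1)·(6) + (1)·(28) = 10.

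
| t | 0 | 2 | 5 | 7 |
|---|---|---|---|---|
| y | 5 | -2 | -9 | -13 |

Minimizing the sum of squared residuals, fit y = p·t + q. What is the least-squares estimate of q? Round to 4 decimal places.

From the data, Σt·t = 78, Σt = 14, Σ1 = 4.
Right-hand side: Σt·y = -140, Σy = -19.
So MᵀM·[p, q]ᵀ = Mᵀy: [[78, 14]; [14, 4]]·[p, q]ᵀ = [-140, -19]ᵀ.
Δ = 78·4 − 14² = 116.
p = ((-140)·4 − 14·(-19))/116 = -147/58; q = (78·(-19) − 14·(-140))/116 = 239/58.

q = 4.1207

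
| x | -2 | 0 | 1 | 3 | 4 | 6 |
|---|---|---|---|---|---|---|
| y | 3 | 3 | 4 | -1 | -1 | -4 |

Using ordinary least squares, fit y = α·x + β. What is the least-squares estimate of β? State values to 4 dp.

From the data, Σx·x = 66, Σx = 12, Σ1 = 6.
Right-hand side: Σx·y = -33, Σy = 4.
AᵀA·[α, β]ᵀ = Aᵀy becomes [[66, 12]; [12, 6]]·[α, β]ᵀ = [-33, 4]ᵀ.
Δ = 66·6 − 12² = 252.
α = ((-33)·6 − 12·4)/252 = -41/42; β = (66·4 − 12·(-33))/252 = 55/21.

β = 2.6190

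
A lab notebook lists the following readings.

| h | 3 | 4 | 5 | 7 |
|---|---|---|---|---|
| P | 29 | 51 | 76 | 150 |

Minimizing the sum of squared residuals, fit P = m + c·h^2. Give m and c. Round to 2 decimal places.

m = 1.84, c = 3.02

Entries of XᵀX: Σ1 = 4, Σh^2 = 99, Σh^2·h^2 = 3363.
And ΣP = 306, Σh^2·P = 10327.
XᵀX·[m, c]ᵀ = XᵀP becomes [[4, 99]; [99, 3363]]·[m, c]ᵀ = [306, 10327]ᵀ.
det = 4·3363 − 99² = 3651.
m = (306·3363 − 99·10327)/3651 = 2235/1217; c = (4·10327 − 99·306)/3651 = 11014/3651.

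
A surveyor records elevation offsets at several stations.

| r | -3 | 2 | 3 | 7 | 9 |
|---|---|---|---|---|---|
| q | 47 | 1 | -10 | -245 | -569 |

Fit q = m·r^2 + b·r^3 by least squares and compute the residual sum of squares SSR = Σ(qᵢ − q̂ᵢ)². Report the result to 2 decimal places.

SSR = 3.36

The normal equations are: 9140·m + 75888·b = -57757;  75888·m + 650612·b = -500367.
Determinant 9140·650612 − 75888² = 187605136.
m = ((-57757)·650612 − 75888·(-500367))/187605136 = 98613403/46901284; b = (9140·(-500367) − 75888·(-57757))/187605136 = -47572791/46901284.
Residuals: 8093591/11725321, 8257500/11725321, -36034055/23450642, -2702007/23450642, 1512100/11725321; SSR = 78875019/23450642.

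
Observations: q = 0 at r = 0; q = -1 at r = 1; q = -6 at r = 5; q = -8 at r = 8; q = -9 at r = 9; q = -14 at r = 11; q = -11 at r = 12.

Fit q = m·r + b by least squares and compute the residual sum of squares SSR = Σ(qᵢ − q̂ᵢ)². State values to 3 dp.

AᵀA·[m, b]ᵀ = Aᵀq reads: 436·m + 46·b = -462;  46·m + 7·b = -49.
Eliminating b: 7·(row 1) − 46·(row 2) gives 936·m = 7·(-462) − 46·(-49) = -980, so m = -245/234.
Then b = ((-49) − 46·(-245/234))/7 = -14/117.
Residuals: 14/117, 1/6, -151/234, 58/117, 127/234, -553/234, 197/117; SSR = 1102/117.

SSR = 9.419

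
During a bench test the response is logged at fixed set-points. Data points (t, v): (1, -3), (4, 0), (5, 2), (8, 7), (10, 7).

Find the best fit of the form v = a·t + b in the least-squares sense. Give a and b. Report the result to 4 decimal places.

From the data, Σt·t = 206, Σt = 28, Σ1 = 5.
Right-hand side: Σt·v = 133, Σv = 13.
AᵀA·[a, b]ᵀ = Aᵀv becomes [[206, 28]; [28, 5]]·[a, b]ᵀ = [133, 13]ᵀ.
Δ = 206·5 − 28² = 246.
a = (133·5 − 28·13)/246 = 301/246; b = (206·13 − 28·133)/246 = -523/123.

a = 1.2236, b = -4.2520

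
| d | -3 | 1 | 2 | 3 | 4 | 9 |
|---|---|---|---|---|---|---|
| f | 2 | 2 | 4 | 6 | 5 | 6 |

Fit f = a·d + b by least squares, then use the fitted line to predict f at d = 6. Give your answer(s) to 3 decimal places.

f̂ = 5.431

With design matrix M, MᵀM = [[120, 16]; [16, 6]] and Mᵀf = [96, 25]ᵀ.
det = 120·6 − 16² = 464.
a = (96·6 − 16·25)/464 = 11/29; b = (120·25 − 16·96)/464 = 183/58.
At d = 6: f̂ = (11/29)·(6) + (183/58)·(1) = 315/58.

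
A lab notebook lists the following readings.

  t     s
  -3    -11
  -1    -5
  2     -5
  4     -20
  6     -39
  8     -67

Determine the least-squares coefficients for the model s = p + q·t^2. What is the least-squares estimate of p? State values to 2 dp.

p = -2.67

With design matrix A, AᵀA = [[6, 130]; [130, 5746]] and Aᵀs = [-147, -6136]ᵀ.
det = 6·5746 − 130² = 17576.
p = ((-147)·5746 − 130·(-6136))/17576 = -139/52; q = (6·(-6136) − 130·(-147))/17576 = -681/676.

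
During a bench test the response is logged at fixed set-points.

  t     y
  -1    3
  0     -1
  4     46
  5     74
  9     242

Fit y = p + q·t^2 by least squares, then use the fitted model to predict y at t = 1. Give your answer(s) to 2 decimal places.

Compute the Gram sums: Σ1 = 5, Σt^2 = 123, Σt^2·t^2 = 7443.
Moment sums: Σy = 364, Σt^2·y = 22191.
Normal equations: [[5, 123]; [123, 7443]]·[p, q]ᵀ = [364, 22191]ᵀ.
Eliminating q: 7443·(row 1) − 123·(row 2) gives 22086·p = 7443·364 − 123·22191 = -20241, so p = -2249/2454.
Then q = (22191 − 123·(-2249/2454))/7443 = 22061/7362.
At t = 1: ŷ = (-2249/2454)·(1) + (22061/7362)·(1) = 7657/3681.

ŷ = 2.08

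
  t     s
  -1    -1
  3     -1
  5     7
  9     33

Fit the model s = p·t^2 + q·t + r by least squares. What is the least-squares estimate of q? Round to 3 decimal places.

q = -0.910

Entries of XᵀX: Σt^2·t^2 = 7268, Σt^2·t = 880, Σt^2 = 116, Σt·t = 116, Σt = 16, Σ1 = 4.
Right-hand side: Σt^2·s = 2838, Σt·s = 330, Σs = 38.
Inverting the 3×3 Gram matrix, [p, q, r]ᵀ = [13/24, -71/78, -267/104]ᵀ.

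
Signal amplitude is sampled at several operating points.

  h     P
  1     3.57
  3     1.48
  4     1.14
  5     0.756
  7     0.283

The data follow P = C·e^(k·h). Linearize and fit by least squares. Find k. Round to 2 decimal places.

Taking logs, ln P = k·h + ln C, so regress ln P on h.
Sums: Σh = 20.0000, Σ(h)² = 100.0000, Σln P = 0.2536, Σh·ln P = -7.2619.
Normal system: [[100.0000, 20.0000]; [20.0000, 5]]·[k, ln C]ᵀ = [-7.2619, 0.2536]ᵀ.
Slope k = (n·Σh·ln P − Σh·Σln P)/(n·Σ(h)² − (Σh)²) = (5·-7.2619 − 20.0000·0.2536)/100.0000 = -0.41382; ln C = (Σln P − k·Σh)/n = 1.70600.

k = -0.41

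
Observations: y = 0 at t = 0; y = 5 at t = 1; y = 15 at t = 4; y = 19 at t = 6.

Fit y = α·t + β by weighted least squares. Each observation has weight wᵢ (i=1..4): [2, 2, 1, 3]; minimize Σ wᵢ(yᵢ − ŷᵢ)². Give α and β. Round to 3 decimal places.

α = 3.074, β = 1.028

Setting ∂/∂α … = 0 gives: 126·α + 24·β = 412;  24·α + 8·β = 82.
det = 126·8 − 24² = 432.
α = (412·8 − 24·82)/432 = 83/27; β = (126·82 − 24·412)/432 = 37/36.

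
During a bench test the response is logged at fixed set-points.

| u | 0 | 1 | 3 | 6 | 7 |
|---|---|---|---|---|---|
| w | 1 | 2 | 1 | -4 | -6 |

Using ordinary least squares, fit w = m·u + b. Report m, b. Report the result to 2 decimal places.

Compute the Gram sums: Σu·u = 95, Σu = 17, Σ1 = 5.
And Σu·w = -61, Σw = -6.
Normal equations: [[95, 17]; [17, 5]]·[m, b]ᵀ = [-61, -6]ᵀ.
Determinant 95·5 − 17² = 186.
m = ((-61)·5 − 17·(-6))/186 = -203/186; b = (95·(-6) − 17·(-61))/186 = 467/186.

m = -1.09, b = 2.51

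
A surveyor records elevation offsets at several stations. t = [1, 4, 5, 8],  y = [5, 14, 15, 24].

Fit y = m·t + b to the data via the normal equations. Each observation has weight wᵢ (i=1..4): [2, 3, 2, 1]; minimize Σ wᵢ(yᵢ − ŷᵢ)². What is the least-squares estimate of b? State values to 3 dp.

b = 2.583

The normal equations are: 164·m + 32·b = 520;  32·m + 8·b = 106.
Eliminating b: 8·(row 1) − 32·(row 2) gives 288·m = 8·520 − 32·106 = 768, so m = 8/3.
Then b = (106 − 32·(8/3))/8 = 31/12.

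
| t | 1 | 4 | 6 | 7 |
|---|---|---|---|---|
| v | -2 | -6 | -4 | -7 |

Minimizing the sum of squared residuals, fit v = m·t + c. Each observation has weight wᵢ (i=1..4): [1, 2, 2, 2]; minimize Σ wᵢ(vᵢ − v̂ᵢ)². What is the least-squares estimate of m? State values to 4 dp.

m = -0.5714

With design matrix X, XᵀWX = [[203, 35]; [35, 7]] and XᵀWv = [-196, -36]ᵀ.
det = 203·7 − 35² = 196.
m = ((-196)·7 − 35·(-36))/196 = -4/7; c = (203·(-36) − 35·(-196))/196 = -16/7.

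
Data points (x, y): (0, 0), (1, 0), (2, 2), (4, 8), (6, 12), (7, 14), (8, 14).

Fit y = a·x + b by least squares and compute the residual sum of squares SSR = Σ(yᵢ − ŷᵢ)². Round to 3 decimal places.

SSR = 6.788

Entries of MᵀM: Σx·x = 170, Σx = 28, Σ1 = 7.
And Σx·y = 318, Σy = 50.
So MᵀM·[a, b]ᵀ = Mᵀy: [[170, 28]; [28, 7]]·[a, b]ᵀ = [318, 50]ᵀ.
Δ = 170·7 − 28² = 406.
a = (318·7 − 28·50)/406 = 59/29; b = (170·50 − 28·318)/406 = -202/203.
Residuals: 202/203, -211/203, -218/203, 6/7, 160/203, 153/203, -260/203; SSR = 1378/203.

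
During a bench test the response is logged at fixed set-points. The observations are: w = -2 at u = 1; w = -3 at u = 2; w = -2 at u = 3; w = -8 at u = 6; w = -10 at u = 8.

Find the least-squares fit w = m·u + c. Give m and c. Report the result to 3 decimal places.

m = -1.235, c = -0.059

Compute the Gram sums: Σu·u = 114, Σu = 20, Σ1 = 5.
Right-hand side: Σu·w = -142, Σw = -25.
Eliminating c: 5·(row 1) − 20·(row 2) gives 170·m = 5·(-142) − 20·(-25) = -210, so m = -21/17.
Then c = ((-25) − 20·(-21/17))/5 = -1/17.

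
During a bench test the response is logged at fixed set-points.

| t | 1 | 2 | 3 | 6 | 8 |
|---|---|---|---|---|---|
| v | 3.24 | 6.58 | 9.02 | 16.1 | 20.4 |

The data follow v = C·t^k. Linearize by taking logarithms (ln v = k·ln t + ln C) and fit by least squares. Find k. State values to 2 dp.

k = 0.87

With ln vᵢ as the transformed response and ln tᵢ as the regressor:
Σln t = 5.6630, Σ(ln t)² = 9.2219, Σln v = 11.0534, Σln t·ln v = 14.9719.
Normal system: [[9.2219, 5.6630]; [5.6630, 5]]·[k, ln C]ᵀ = [14.9719, 11.0534]ᵀ.
Δ = 9.2219·5 − (5.6630)² = 14.0403; k = (14.9719·5 − 5.6630·11.0534)/14.0403 = 0.87351, ln C = (9.2219·11.0534 − 5.6630·14.9719)/14.0403 = 1.22136.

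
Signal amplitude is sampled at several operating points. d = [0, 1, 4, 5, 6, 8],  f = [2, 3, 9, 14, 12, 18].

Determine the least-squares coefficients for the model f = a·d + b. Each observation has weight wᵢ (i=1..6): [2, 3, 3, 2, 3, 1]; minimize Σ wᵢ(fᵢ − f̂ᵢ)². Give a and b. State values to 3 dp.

From the data, Σwᵢ·d·d = 273, Σwᵢ·d = 51, Σwᵢ·1 = 14.
And Σwᵢ·d·f = 617, Σwᵢ·f = 122.
Normal equations: [[273, 51]; [51, 14]]·[a, b]ᵀ = [617, 122]ᵀ.
Eliminating b: 14·(row 1) − 51·(row 2) gives 1221·a = 14·617 − 51·122 = 2416, so a = 2416/1221.
Then b = (122 − 51·(2416/1221))/14 = 613/407.

a = 1.979, b = 1.506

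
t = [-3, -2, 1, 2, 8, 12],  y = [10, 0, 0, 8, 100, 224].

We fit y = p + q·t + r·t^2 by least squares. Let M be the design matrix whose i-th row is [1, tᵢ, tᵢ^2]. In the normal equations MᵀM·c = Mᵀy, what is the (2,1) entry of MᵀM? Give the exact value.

Row 2 ↔ basis t, column 1 ↔ basis 1, so (MᵀM)_{2,1} = Σᵢ t = (-3)·(1) + (-2)·(1) + (1)·(1) + (2)·(1) + (8)·(1) + (12)·(1) = 18.

18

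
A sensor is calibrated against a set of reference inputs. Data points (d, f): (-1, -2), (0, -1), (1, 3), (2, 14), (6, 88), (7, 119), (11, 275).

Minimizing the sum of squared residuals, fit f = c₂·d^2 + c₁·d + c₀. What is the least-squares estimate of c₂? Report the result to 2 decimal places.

Normal-equation sums: Σd^2·d^2 = 18356, Σd^2·d = 1898, Σd^2 = 212, Σd·d = 212, Σd = 26, Σ1 = 7.
For Xᵀf: Σd^2·f = 42331, Σd·f = 4419, Σf = 496.
Inverting the 3×3 Gram matrix, [c₂, c₁, c₀]ᵀ = [1017263/505122, 1488469/505122, -90939/84187]ᵀ.

c₂ = 2.01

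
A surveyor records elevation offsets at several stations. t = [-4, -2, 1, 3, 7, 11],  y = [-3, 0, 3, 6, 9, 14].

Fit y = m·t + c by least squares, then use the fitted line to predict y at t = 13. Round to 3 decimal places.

Compute the Gram sums: Σt·t = 200, Σt = 16, Σ1 = 6.
Right-hand side: Σt·y = 250, Σy = 29.
Determinant 200·6 − 16² = 944.
m = (250·6 − 16·29)/944 = 259/236; c = (200·29 − 16·250)/944 = 225/118.
At t = 13: ŷ = (259/236)·(13) + (225/118)·(1) = 3817/236.

ŷ = 16.174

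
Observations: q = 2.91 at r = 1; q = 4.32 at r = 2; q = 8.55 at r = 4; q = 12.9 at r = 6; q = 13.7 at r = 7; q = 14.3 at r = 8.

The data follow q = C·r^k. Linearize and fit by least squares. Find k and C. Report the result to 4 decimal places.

k = 0.8193, C = 2.7376

Linearized form: ln q = k·ln r + ln C. From the 6 transformed points,
Σln r = 7.8966, Σ(ln r)² = 13.7233, Σln q = 12.5122, Σln r·ln q = 19.1962.
Normal system: [[13.7233, 7.8966]; [7.8966, 6]]·[k, ln C]ᵀ = [19.1962, 12.5122]ᵀ.
Solving (det = 19.9843): k = 0.81932, ln C = 1.00707, so C = exp(1.00707) = 2.73758.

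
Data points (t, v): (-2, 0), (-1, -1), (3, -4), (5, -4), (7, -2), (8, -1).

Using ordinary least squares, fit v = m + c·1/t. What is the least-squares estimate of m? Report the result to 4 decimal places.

m = -2.2527

Entries of MᵀM: Σ1 = 6, Σ1/t = -587/840, Σ1/t·1/t = 1014049/705600.
Right-hand side: Σv = -12, Σ1/t·v = -1297/840.
MᵀM·[m, c]ᵀ = Mᵀv becomes [[6, -587/840]; [-587/840, 1014049/705600]]·[m, c]ᵀ = [-12, -1297/840]ᵀ.
Eliminating c: (1014049/705600)·(row 1) − (-587/840)·(row 2) gives (229589/28224)·m = (1014049/705600)·(-12) − (-587/840)·(-1297/840) = -12929927/705600, so m = -12929927/5739725.
Then c = ((-1297/840) − (-587/840)·(-12929927/5739725))/(1014049/705600) = -2490768/1147945.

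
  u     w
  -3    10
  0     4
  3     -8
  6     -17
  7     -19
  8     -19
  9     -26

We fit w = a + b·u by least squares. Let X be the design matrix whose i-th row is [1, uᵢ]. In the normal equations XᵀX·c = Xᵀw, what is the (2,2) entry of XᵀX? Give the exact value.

Row 2 ↔ basis u, column 2 ↔ basis u, so (XᵀX)_{2,2} = Σᵢ (u)·(u) = (-3)·(-3) + (0)·(0) + (3)·(3) + (6)·(6) + (7)·(7) + (8)·(8) + (9)·(9) = 248.

248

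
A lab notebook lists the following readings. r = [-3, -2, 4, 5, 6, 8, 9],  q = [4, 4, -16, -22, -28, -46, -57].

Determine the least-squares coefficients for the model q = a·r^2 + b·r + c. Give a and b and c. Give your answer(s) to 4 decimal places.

a = -0.4559, b = -2.2987, c = 1.1708

Compute the Gram sums: Σr^2·r^2 = 12931, Σr^2·r = 1611, Σr^2 = 235, Σr·r = 235, Σr = 27, Σ1 = 7.
And Σr^2·q = -9323, Σr·q = -1243, Σq = -161.
Inverting the 3×3 Gram matrix, [a, b, c]ᵀ = [-5429/11909, -54751/23818, 27887/23818]ᵀ.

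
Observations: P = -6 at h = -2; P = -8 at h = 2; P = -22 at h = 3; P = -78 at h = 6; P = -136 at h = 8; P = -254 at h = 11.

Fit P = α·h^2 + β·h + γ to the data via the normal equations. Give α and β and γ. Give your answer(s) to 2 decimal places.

With design matrix M, MᵀM = [[20146, 2086, 238]; [2086, 238, 28]; [238, 28, 6]] and MᵀP = [-42500, -4420, -504]ᵀ.
Row-reducing yields α = -42736/21189, β = -19910/21189, γ = 392/1009.

α = -2.02, β = -0.94, γ = 0.39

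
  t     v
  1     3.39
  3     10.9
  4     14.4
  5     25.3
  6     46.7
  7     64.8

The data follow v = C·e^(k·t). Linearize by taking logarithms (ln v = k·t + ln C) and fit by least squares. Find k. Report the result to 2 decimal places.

Let Y = ln v. Fitting Y = k·t + ln C by least squares:
Σt = 26.0000, Σ(t)² = 136.0000, Σln v = 17.5227, Σt·ln v = 87.4717.
Normal system: [[136.0000, 26.0000]; [26.0000, 6]]·[k, ln C]ᵀ = [87.4717, 17.5227]ᵀ.
Δ = 136.0000·6 − (26.0000)² = 140.0000; k = (87.4717·6 − 26.0000·17.5227)/140.0000 = 0.49457, ln C = (136.0000·17.5227 − 26.0000·87.4717)/140.0000 = 0.77729.

k = 0.49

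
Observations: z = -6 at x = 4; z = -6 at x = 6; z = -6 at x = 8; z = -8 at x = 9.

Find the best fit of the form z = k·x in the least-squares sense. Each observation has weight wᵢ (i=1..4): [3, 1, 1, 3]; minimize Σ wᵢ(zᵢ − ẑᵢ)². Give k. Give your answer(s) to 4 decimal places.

k = -0.9514

From the data, Σwᵢ·x·x = 391.
Moment sums: Σwᵢ·x·z = -372.
So MᵀWM·[k]ᵀ = MᵀWz: [[391]]·[k]ᵀ = [-372]ᵀ.
k = (-372)/391 = -0.951407.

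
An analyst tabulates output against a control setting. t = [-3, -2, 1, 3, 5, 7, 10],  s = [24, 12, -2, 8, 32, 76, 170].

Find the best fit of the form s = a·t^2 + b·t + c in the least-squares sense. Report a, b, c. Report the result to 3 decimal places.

a = 2.005, b = -2.885, c = -2.065

Compute the Gram sums: Σt^2·t^2 = 13205, Σt^2·t = 1461, Σt^2 = 197, Σt·t = 197, Σt = 21, Σ1 = 7.
Right-hand side: Σt^2·s = 21858, Σt·s = 2318, Σs = 320.
XᵀX·[a, b, c]ᵀ = Xᵀs becomes [[13205, 1461, 197]; [1461, 197, 21]; [197, 21, 7]]·[a, b, c]ᵀ = [21858, 2318, 320]ᵀ.
Solving the 3×3 system (Gaussian elimination) gives a = 473153/235948, b = -680789/235948, c = -121829/58987.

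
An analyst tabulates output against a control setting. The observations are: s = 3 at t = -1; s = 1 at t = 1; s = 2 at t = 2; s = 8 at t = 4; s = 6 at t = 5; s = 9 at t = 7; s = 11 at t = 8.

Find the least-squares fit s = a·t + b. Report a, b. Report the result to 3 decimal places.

a = 1.047, b = 1.824

With design matrix X, XᵀX = [[160, 26]; [26, 7]] and Xᵀs = [215, 40]ᵀ.
Eliminating b: 7·(row 1) − 26·(row 2) gives 444·a = 7·215 − 26·40 = 465, so a = 155/148.
Then b = (40 − 26·(155/148))/7 = 135/74.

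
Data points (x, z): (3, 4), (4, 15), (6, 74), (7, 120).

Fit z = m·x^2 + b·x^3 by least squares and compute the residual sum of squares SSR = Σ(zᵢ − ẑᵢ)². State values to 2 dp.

The normal system MᵀM·[m, b]ᵀ = Mᵀz is [[4034, 25850]; [25850, 169130]]·[m, b]ᵀ = [8820, 58212]ᵀ.
Determinant 4034·169130 − 25850² = 14047920.
m = (8820·169130 − 25850·58212)/14047920 = -18130/19511; b = (4034·58212 − 25850·8820)/14047920 = 47432/97555.
Residuals: -74594/97555, -121923/97555, 237158/97555, -120726/97555; SSR = 935351/97555.

SSR = 9.59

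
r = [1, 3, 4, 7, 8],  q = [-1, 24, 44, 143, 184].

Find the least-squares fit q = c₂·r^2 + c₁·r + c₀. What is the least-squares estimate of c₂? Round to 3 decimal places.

From the data, Σr^2·r^2 = 6835, Σr^2·r = 947, Σr^2 = 139, Σr·r = 139, Σr = 23, Σ1 = 5.
For Mᵀq: Σr^2·q = 19702, Σr·q = 2720, Σq = 394.
Solving the 3×3 system (Gaussian elimination) gives c₂ = 4701/1672, c₁ = 2153/1672, c₀ = -4419/836.

c₂ = 2.812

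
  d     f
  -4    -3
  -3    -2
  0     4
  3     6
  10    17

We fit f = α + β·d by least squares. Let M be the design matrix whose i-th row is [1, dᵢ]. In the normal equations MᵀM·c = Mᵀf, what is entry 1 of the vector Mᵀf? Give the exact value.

22

Entry 1 ↔ basis 1, so (Mᵀf)_{1} = Σᵢ fᵢ = (1)·(-3) + (1)·(-2) + (1)·(4) + (1)·(6) + (1)·(17) = 22.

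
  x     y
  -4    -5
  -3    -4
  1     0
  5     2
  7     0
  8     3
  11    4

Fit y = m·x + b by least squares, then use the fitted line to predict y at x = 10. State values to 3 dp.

Compute the Gram sums: Σx·x = 285, Σx = 25, Σ1 = 7.
For Aᵀy: Σx·y = 110, Σy = 0.
Δ = 285·7 − 25² = 1370.
m = (110·7 − 25·0)/1370 = 77/137; b = (285·0 − 25·110)/1370 = -275/137.
At x = 10: ŷ = (77/137)·(10) + (-275/137)·(1) = 495/137.

ŷ = 3.613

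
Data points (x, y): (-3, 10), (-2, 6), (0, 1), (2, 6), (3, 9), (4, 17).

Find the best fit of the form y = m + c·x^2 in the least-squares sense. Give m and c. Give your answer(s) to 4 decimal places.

m = 1.5256, c = 0.9487

Sums needed: Σ1 = 6, Σx^2 = 42, Σx^2·x^2 = 450.
Moment sums: Σy = 49, Σx^2·y = 491.
Normal equations: [[6, 42]; [42, 450]]·[m, c]ᵀ = [49, 491]ᵀ.
Eliminating c: 450·(row 1) − 42·(row 2) gives 936·m = 450·49 − 42·491 = 1428, so m = 119/78.
Then c = (491 − 42·(119/78))/450 = 37/39.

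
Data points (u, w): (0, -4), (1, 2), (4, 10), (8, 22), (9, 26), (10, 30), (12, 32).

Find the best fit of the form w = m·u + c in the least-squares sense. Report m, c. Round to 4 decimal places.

Entries of MᵀM: Σu·u = 406, Σu = 44, Σ1 = 7.
And Σu·w = 1136, Σw = 118.
det = 406·7 − 44² = 906.
m = (1136·7 − 44·118)/906 = 460/151; c = (406·118 − 44·1136)/906 = -346/151.

m = 3.0464, c = -2.2914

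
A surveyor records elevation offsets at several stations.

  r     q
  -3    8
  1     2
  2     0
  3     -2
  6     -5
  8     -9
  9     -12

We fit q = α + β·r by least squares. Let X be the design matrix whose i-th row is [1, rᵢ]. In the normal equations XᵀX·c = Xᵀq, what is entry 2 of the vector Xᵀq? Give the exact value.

-238

Entry 2 ↔ basis r, so (Xᵀq)_{2} = Σᵢ (r)·qᵢ = (-3)·(8) + (1)·(2) + (2)·(0) + (3)·(-2) + (6)·(-5) + (8)·(-9) + (9)·(-12) = -238.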